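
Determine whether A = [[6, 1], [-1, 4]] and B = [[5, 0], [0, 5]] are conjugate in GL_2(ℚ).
No.

Both have characteristic polynomial (x - 5)^2, but the minimal polynomial of A is (x - 5)^2 while the minimal polynomial of B is x - 5. The minimal polynomial is a similarity invariant, so A and B are not similar.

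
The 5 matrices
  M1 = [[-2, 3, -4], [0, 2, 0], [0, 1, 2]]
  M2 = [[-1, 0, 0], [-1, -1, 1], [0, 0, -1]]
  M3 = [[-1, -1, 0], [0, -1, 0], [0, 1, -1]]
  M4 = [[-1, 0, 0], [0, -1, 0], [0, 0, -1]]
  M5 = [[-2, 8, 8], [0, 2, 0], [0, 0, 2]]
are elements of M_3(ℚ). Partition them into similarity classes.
Characteristic polynomials: χ_{M1} = (x - 2)^2(x + 2), χ_{M2} = (x + 1)^3, χ_{M3} = (x + 1)^3, χ_{M4} = (x + 1)^3, χ_{M5} = (x - 2)^2(x + 2).

{M1}: invariant factors (x - 2)^2(x + 2).

{M2, M3}: invariant factors x + 1, (x + 1)^2.

{M4}: invariant factors x + 1, x + 1, x + 1.

{M5}: invariant factors x - 2, (x - 2)(x + 2).

Matrices are similar if and only if their invariant-factor lists agree; the partition into similarity classes is {M1}, {M2, M3}, {M4}, {M5}.

4 classes: {M1}, {M2, M3}, {M4}, {M5}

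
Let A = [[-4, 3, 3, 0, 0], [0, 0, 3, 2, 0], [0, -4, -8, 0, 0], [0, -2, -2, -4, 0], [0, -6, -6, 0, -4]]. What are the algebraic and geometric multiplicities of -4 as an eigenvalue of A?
The characteristic polynomial is (x + 4)^5, so the factor x + 4 appears with exponent 5: the algebraic multiplicity is 5.

rank(A + 4I) = 2, so the eigenspace has dimension 5 - 2 = 3: the geometric multiplicity is 3.

Since 3 < 5, A is not diagonalizable.

algebraic multiplicity 5, geometric multiplicity 3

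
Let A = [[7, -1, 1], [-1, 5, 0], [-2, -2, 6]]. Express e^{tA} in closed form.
A has Jordan form J = [[6, 1, 0], [0, 6, 1], [0, 0, 6]] with A = PJP^{-1}, so e^{tA} = P e^{tJ} P^{-1}.

For a Jordan block J_k(λ), e^{tJ_k(λ)} = e^{λt} · (I + tN + t^2 N^2/2! + ... + t^{k-1} N^{k-1}/(k-1)!) where N is the nilpotent superdiagonal part.

Assembling the blocks and conjugating back gives the entries of e^{tA} as shown above.

e^{tA} = [[(t + 1)*e^{6*t}, t*(-t - 1)*e^{6*t}, t*(t + 2)*e^{6*t}/2], [-t*e^{6*t}, (t^2 - t + 1)*e^{6*t}, -t^2*e^{6*t}/2], [-2*t*e^{6*t}, 2*t*(t - 1)*e^{6*t}, (1 - t^2)*e^{6*t}]]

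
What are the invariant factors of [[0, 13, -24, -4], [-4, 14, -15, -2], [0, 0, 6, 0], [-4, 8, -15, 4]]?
x - 6, (x - 6)^3

The Jordan structure of A has elementary divisors (x - 6)^3, (x - 6). Arranging the block sizes at each eigenvalue in decreasing order and taking row products gives the invariant factors.

Invariant factors (smallest first, each dividing the next): x - 6, (x - 6)^3.

Check: the last factor (x - 6)^3 is the minimal polynomial, and the product (x - 6)^4 is the characteristic polynomial.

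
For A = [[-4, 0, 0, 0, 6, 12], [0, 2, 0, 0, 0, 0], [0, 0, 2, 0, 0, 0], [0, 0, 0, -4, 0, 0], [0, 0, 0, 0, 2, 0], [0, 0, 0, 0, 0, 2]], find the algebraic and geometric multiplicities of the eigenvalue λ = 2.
The characteristic polynomial is (x - 2)^4(x + 4)^2, so the factor x - 2 appears with exponent 4: the algebraic multiplicity is 4.

rank(A - 2I) = 2, so the eigenspace has dimension 6 - 2 = 4: the geometric multiplicity is 4.

algebraic multiplicity 4, geometric multiplicity 4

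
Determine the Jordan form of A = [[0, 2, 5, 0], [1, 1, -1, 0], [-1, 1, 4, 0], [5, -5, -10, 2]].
J = [[1, 0, 0, 0], [0, 2, 1, 0], [0, 0, 2, 0], [0, 0, 0, 2]]

The characteristic polynomial is det(xI - A) = (x - 2)^3(x - 1), so the eigenvalues are 1 (algebraic multiplicity 1), 2 (algebraic multiplicity 3).

For λ = 1: algebraic multiplicity 1 gives one 1×1 block.

For λ = 2: rank(A - 2I) = 2, rank((A - 2I)^2) = 1. The eigenspace has dimension 4 - 2 = 2, so there are 2 Jordan blocks; the rank sequence gives block sizes [2, 1].

Assembling the blocks gives the Jordan form J above.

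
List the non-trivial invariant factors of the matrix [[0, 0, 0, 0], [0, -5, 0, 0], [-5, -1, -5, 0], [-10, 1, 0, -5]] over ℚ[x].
x + 5, x(x + 5)^2

The Jordan structure of A has elementary divisors (x + 5)^2, (x + 5), x. Arranging the block sizes at each eigenvalue in decreasing order and taking row products gives the invariant factors.

Invariant factors (smallest first, each dividing the next): x + 5, x(x + 5)^2.

Check: the last factor x(x + 5)^2 is the minimal polynomial, and the product x(x + 5)^3 is the characteristic polynomial.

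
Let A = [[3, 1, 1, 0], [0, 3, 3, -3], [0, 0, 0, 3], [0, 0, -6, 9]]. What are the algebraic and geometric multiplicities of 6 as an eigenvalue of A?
algebraic multiplicity 1, geometric multiplicity 1

The characteristic polynomial is (x - 6)(x - 3)^3, so the factor x - 6 appears with exponent 1: the algebraic multiplicity is 1.

rank(A - 6I) = 3, so the eigenspace has dimension 4 - 3 = 1: the geometric multiplicity is 1.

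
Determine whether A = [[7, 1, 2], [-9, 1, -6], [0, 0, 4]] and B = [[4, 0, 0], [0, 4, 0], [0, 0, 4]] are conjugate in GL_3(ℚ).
Both have characteristic polynomial (x - 4)^3, but the minimal polynomial of A is (x - 4)^2 while the minimal polynomial of B is x - 4. The minimal polynomial is a similarity invariant, so A and B are not similar.

No.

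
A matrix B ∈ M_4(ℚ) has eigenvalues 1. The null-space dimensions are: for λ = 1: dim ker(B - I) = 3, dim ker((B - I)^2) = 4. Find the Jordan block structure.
λ = 1: successive nullity increments [3, 1] count blocks of size ≥ k; block sizes are [2, 1, 1].

Jordan blocks: (1, 2), (1, 1), (1, 1)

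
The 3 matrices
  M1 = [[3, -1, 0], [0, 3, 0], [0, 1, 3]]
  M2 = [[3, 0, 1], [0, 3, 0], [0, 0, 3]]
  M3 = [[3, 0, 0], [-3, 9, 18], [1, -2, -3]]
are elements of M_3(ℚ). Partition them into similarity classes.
Characteristic polynomials: χ_{M1} = (x - 3)^3, χ_{M2} = (x - 3)^3, χ_{M3} = (x - 3)^3.

{M1, M2, M3}: invariant factors x - 3, (x - 3)^2.

Matrices are similar if and only if their invariant-factor lists agree; the partition into similarity classes is {M1, M2, M3}.

1 class: {M1, M2, M3}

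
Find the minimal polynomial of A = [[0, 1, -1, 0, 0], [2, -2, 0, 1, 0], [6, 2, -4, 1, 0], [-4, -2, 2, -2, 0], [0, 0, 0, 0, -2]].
The characteristic polynomial factors as (x + 2)^5. The minimal polynomial is ∏(x - λ)^{k_λ} where k_λ is the size of the largest Jordan block at λ.

For λ = -2: rank(A + 2I) = 2, and the largest Jordan block has size 2 (the smallest k with rank((A + 2I)^k) = rank((A + 2I)^(k+1))).

So m_A(x) = (x + 2)^2.

m_A(x) = (x + 2)^2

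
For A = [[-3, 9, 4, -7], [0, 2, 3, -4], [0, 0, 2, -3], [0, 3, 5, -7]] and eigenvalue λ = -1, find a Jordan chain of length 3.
v_1 = [[-1, 0, 1, 1]]^T, v_2 = [[-1, -1, 0, -1]]^T, v_3 = [[0, 1, 3, 3]]^T

We seek v_1 ∈ ker((A + I)^3) \ ker((A + I)^2), then set v_{i+1} = (A + I) v_i.

One such chain is v_1 = [[-1, 0, 1, 1]]^T, v_2 = [[-1, -1, 0, -1]]^T, v_3 = [[0, 1, 3, 3]]^T. Check: (A + I) v_3 = [[0, 0, 0, 0]]^T = 0.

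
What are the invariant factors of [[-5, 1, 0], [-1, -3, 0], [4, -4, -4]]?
x + 4, (x + 4)^2

The Jordan structure of A has elementary divisors (x + 4)^2, (x + 4). Arranging the block sizes at each eigenvalue in decreasing order and taking row products gives the invariant factors.

Invariant factors (smallest first, each dividing the next): x + 4, (x + 4)^2.

Check: the last factor (x + 4)^2 is the minimal polynomial, and the product (x + 4)^3 is the characteristic polynomial.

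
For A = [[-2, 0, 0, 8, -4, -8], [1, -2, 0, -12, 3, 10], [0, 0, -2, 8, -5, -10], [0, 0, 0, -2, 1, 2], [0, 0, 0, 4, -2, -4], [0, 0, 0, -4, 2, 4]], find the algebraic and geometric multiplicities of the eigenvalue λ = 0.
The characteristic polynomial is x^3(x + 2)^3, so the factor x appears with exponent 3: the algebraic multiplicity is 3.

rank(A) = 4, so the eigenspace has dimension 6 - 4 = 2: the geometric multiplicity is 2.

Since 2 < 3, A is not diagonalizable.

algebraic multiplicity 3, geometric multiplicity 2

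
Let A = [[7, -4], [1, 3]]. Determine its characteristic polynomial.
χ_A(x) = (x - 5)^2

xI - A = [[x - 7, 4], [-1, x - 3]].

Expanding det(xI - A) along the first row:
det(xI - A) = + (x - 7)·det([[x - 3]]) - (4)·det([[-1]]).

Evaluating gives χ_A(x) = x^2 - 10x + 25 = (x - 5)^2.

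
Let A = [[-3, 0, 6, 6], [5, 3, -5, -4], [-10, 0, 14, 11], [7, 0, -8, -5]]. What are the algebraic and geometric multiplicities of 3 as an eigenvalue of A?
algebraic multiplicity 3, geometric multiplicity 1

The characteristic polynomial is x(x - 3)^3, so the factor x - 3 appears with exponent 3: the algebraic multiplicity is 3.

rank(A - 3I) = 3, so the eigenspace has dimension 4 - 3 = 1: the geometric multiplicity is 1.

Since 1 < 3, A is not diagonalizable.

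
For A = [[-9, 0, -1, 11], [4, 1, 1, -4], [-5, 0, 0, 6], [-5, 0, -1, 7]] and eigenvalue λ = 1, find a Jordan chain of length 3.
We seek v_1 ∈ ker((A - I)^3) \ ker((A - I)^2), then set v_{i+1} = (A - I) v_i.

One such chain is v_1 = [[1, 0, 0, 1]]^T, v_2 = [[1, 0, 1, 1]]^T, v_3 = [[0, 1, 0, 0]]^T. Check: (A - I) v_3 = [[0, 0, 0, 0]]^T = 0.

v_1 = [[1, 0, 0, 1]]^T, v_2 = [[1, 0, 1, 1]]^T, v_3 = [[0, 1, 0, 0]]^T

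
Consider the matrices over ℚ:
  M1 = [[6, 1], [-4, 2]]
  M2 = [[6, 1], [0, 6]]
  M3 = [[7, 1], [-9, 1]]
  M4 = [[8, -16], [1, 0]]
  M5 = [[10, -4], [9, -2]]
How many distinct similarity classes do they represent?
Characteristic polynomials: χ_{M1} = (x - 4)^2, χ_{M2} = (x - 6)^2, χ_{M3} = (x - 4)^2, χ_{M4} = (x - 4)^2, χ_{M5} = (x - 4)^2.

{M1, M3, M4, M5}: invariant factors (x - 4)^2.

{M2}: invariant factors (x - 6)^2.

Matrices are similar if and only if their invariant-factor lists agree; the partition into similarity classes is {M1, M3, M4, M5}, {M2}.

2 classes: {M1, M3, M4, M5}, {M2}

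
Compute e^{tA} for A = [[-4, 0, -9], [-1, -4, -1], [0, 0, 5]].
e^{tA} = [[e^{-4*t}, 0, (1 - e^{9*t})*e^{-4*t}], [-t*e^{-4*t}, e^{-4*t}, -t*e^{-4*t}], [0, 0, e^{5*t}]]

A has Jordan form J = [[-4, 1, 0], [0, -4, 0], [0, 0, 5]] with A = PJP^{-1}, so e^{tA} = P e^{tJ} P^{-1}.

For a Jordan block J_k(λ), e^{tJ_k(λ)} = e^{λt} · (I + tN + t^2 N^2/2! + ... + t^{k-1} N^{k-1}/(k-1)!) where N is the nilpotent superdiagonal part.

Assembling the blocks and conjugating back gives the entries of e^{tA} as shown above.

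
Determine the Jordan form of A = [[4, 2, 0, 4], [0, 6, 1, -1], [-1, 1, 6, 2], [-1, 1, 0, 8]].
The characteristic polynomial is det(xI - A) = (x - 6)^4, so the eigenvalues are 6 (algebraic multiplicity 4).

For λ = 6: rank(A - 6I) = 2, rank((A - 6I)^2) = 1, rank((A - 6I)^3) = 0. The eigenspace has dimension 4 - 2 = 2, so there are 2 Jordan blocks; the rank sequence gives block sizes [3, 1].

Assembling the blocks gives the Jordan form J above.

J = [[6, 1, 0, 0], [0, 6, 1, 0], [0, 0, 6, 0], [0, 0, 0, 6]]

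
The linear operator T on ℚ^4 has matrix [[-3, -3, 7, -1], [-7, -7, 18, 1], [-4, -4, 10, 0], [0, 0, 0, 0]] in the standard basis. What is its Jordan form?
J = [[0, 1, 0, 0], [0, 0, 1, 0], [0, 0, 0, 0], [0, 0, 0, 0]]

The characteristic polynomial is det(xI - A) = x^4, so the eigenvalues are 0 (algebraic multiplicity 4).

For λ = 0: rank(A) = 2, rank(A^2) = 1, rank(A^3) = 0. The eigenspace has dimension 4 - 2 = 2, so there are 2 Jordan blocks; the rank sequence gives block sizes [3, 1].

Assembling the blocks gives the Jordan form J above.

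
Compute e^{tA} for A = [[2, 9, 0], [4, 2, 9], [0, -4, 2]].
A has Jordan form J = [[2, 1, 0], [0, 2, 1], [0, 0, 2]] with A = PJP^{-1}, so e^{tA} = P e^{tJ} P^{-1}.

For a Jordan block J_k(λ), e^{tJ_k(λ)} = e^{λt} · (I + tN + t^2 N^2/2! + ... + t^{k-1} N^{k-1}/(k-1)!) where N is the nilpotent superdiagonal part.

Assembling the blocks and conjugating back gives the entries of e^{tA} as shown above.

e^{tA} = [[(18*t^2 + 1)*e^{2*t}, 9*t*e^{2*t}, 81*t^2*e^{2*t}/2], [4*t*e^{2*t}, e^{2*t}, 9*t*e^{2*t}], [-8*t^2*e^{2*t}, -4*t*e^{2*t}, (1 - 18*t^2)*e^{2*t}]]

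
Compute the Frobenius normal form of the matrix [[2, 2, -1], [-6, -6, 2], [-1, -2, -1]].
The invariant factors of A (the non-unit diagonal entries of the Smith normal form of xI - A over ℚ[x]) are (x + 2)(x^2 + 3x + 1), each dividing the next. The characteristic polynomial is their product, (x + 2)(x^2 + 3x + 1).

The rational canonical form is the block-diagonal matrix of companion matrices C(f_i):
R = [[0, 0, -2], [1, 0, -7], [0, 1, -5]].

Note the characteristic polynomial does not split into linear factors over ℚ, so A has no Jordan form over ℚ; the rational canonical form exists over any field.

R = [[0, 0, -2], [1, 0, -7], [0, 1, -5]]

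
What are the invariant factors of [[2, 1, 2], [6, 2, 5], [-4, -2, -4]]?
x^3

The Jordan structure of A has elementary divisors x^3. Arranging the block sizes at each eigenvalue in decreasing order and taking row products gives the invariant factors.

Invariant factors (smallest first, each dividing the next): x^3.

Check: the last factor x^3 is the minimal polynomial, and the product x^3 is the characteristic polynomial.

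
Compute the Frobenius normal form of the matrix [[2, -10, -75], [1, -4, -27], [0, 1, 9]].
R = [[0, 0, -3], [1, 0, -11], [0, 1, 7]]

The invariant factors of A (the non-unit diagonal entries of the Smith normal form of xI - A over ℚ[x]) are (x - 3)(x^2 - 4x - 1), each dividing the next. The characteristic polynomial is their product, (x - 3)(x^2 - 4x - 1).

The rational canonical form is the block-diagonal matrix of companion matrices C(f_i):
R = [[0, 0, -3], [1, 0, -11], [0, 1, 7]].

Note the characteristic polynomial does not split into linear factors over ℚ, so A has no Jordan form over ℚ; the rational canonical form exists over any field.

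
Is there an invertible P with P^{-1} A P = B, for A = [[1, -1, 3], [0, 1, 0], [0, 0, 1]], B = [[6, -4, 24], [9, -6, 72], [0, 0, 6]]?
No.

trace(A) = 3 but trace(B) = 6. The trace is a similarity invariant, so A and B are not similar.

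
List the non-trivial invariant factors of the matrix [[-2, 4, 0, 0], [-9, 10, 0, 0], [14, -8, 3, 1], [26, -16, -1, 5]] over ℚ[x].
The Jordan structure of A has elementary divisors (x - 4)^2, (x - 4)^2. Arranging the block sizes at each eigenvalue in decreasing order and taking row products gives the invariant factors.

Invariant factors (smallest first, each dividing the next): (x - 4)^2, (x - 4)^2.

Check: the last factor (x - 4)^2 is the minimal polynomial, and the product (x - 4)^4 is the characteristic polynomial.

(x - 4)^2, (x - 4)^2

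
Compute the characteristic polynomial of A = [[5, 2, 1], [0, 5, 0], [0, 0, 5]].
xI - A = [[x - 5, -2, -1], [0, x - 5, 0], [0, 0, x - 5]].

Expanding det(xI - A) along the first row:
det(xI - A) = + (x - 5)·det([[x - 5, 0], [0, x - 5]]) - (-2)·det([[0, 0], [0, x - 5]]) + (-1)·det([[0, x - 5], [0, 0]]).

Evaluating gives χ_A(x) = x^3 - 15x^2 + 75x - 125 = (x - 5)^3.

χ_A(x) = (x - 5)^3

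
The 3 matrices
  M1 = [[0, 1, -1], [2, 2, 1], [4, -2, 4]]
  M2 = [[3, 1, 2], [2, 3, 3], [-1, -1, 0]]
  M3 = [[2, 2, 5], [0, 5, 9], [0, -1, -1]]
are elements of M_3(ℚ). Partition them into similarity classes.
1 class: {M1, M2, M3}

Characteristic polynomials: χ_{M1} = (x - 2)^3, χ_{M2} = (x - 2)^3, χ_{M3} = (x - 2)^3.

{M1, M2, M3}: invariant factors (x - 2)^3.

Matrices are similar if and only if their invariant-factor lists agree; the partition into similarity classes is {M1, M2, M3}.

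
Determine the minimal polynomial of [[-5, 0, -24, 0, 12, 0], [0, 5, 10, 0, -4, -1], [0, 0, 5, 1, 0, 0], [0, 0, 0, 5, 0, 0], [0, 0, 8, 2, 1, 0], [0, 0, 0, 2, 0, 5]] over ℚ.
m_A(x) = (x - 5)^2(x - 1)(x + 5)

The characteristic polynomial factors as (x - 5)^4(x - 1)(x + 5). The minimal polynomial is ∏(x - λ)^{k_λ} where k_λ is the size of the largest Jordan block at λ.

For λ = -5: rank(A + 5I) = 5, and the largest Jordan block has size 1 (the smallest k with rank((A + 5I)^k) = rank((A + 5I)^(k+1))).
For λ = 1: rank(A - I) = 5, and the largest Jordan block has size 1 (the smallest k with rank((A - I)^k) = rank((A - I)^(k+1))).
For λ = 5: rank(A - 5I) = 4, and the largest Jordan block has size 2 (the smallest k with rank((A - 5I)^k) = rank((A - 5I)^(k+1))).

So m_A(x) = (x - 5)^2(x - 1)(x + 5).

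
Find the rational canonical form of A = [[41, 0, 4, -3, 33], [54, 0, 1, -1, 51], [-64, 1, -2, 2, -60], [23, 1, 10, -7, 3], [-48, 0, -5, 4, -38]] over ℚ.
The invariant factors of A (the non-unit diagonal entries of the Smith normal form of xI - A over ℚ[x]) are (x + 3)^2(x^3 - 3x - 4), each dividing the next. The characteristic polynomial is their product, (x + 3)^2(x^3 - 3x - 4).

The rational canonical form is the block-diagonal matrix of companion matrices C(f_i):
R = [[0, 0, 0, 0, 36], [1, 0, 0, 0, 51], [0, 1, 0, 0, 22], [0, 0, 1, 0, -6], [0, 0, 0, 1, -6]].

Note the characteristic polynomial does not split into linear factors over ℚ, so A has no Jordan form over ℚ; the rational canonical form exists over any field.

R = [[0, 0, 0, 0, 36], [1, 0, 0, 0, 51], [0, 1, 0, 0, 22], [0, 0, 1, 0, -6], [0, 0, 0, 1, -6]]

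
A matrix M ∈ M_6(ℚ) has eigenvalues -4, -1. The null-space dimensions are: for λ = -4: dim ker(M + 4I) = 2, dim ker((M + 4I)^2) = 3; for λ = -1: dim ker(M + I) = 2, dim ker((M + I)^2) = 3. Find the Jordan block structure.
Jordan blocks: (-4, 2), (-4, 1), (-1, 2), (-1, 1)

λ = -4: successive nullity increments [2, 1] count blocks of size ≥ k; block sizes are [2, 1].
λ = -1: successive nullity increments [2, 1] count blocks of size ≥ k; block sizes are [2, 1].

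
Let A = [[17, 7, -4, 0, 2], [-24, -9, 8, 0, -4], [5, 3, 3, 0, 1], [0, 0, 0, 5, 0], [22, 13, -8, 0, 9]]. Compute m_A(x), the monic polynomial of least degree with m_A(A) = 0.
The characteristic polynomial factors as (x - 5)^5. The minimal polynomial is ∏(x - λ)^{k_λ} where k_λ is the size of the largest Jordan block at λ.

For λ = 5: rank(A - 5I) = 2, and the largest Jordan block has size 2 (the smallest k with rank((A - 5I)^k) = rank((A - 5I)^(k+1))).

So m_A(x) = (x - 5)^2.

m_A(x) = (x - 5)^2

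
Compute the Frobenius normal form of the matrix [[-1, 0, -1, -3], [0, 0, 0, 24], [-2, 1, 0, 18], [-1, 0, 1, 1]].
The invariant factors of A (the non-unit diagonal entries of the Smith normal form of xI - A over ℚ[x]) are x + 2, (x - 6)(x + 2)^2, each dividing the next. The characteristic polynomial is their product, (x - 6)(x + 2)^3.

The rational canonical form is the block-diagonal matrix of companion matrices C(f_i):
R = [[-2, 0, 0, 0], [0, 0, 0, 24], [0, 1, 0, 20], [0, 0, 1, 2]].

R = [[-2, 0, 0, 0], [0, 0, 0, 24], [0, 1, 0, 20], [0, 0, 1, 2]]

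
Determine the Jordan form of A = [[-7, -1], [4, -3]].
J = [[-5, 1], [0, -5]]

The characteristic polynomial is det(xI - A) = (x + 5)^2, so the eigenvalues are -5 (algebraic multiplicity 2).

For λ = -5: rank(A + 5I) = 1, rank((A + 5I)^2) = 0. The eigenspace has dimension 2 - 1 = 1, so there is 1 Jordan block; the rank sequence gives block sizes [2].

Assembling the blocks gives the Jordan form J above.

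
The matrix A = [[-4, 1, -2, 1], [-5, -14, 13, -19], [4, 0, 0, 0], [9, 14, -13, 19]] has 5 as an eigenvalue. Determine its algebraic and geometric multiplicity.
The characteristic polynomial is x(x - 5)(x + 2)^2, so the factor x - 5 appears with exponent 1: the algebraic multiplicity is 1.

rank(A - 5I) = 3, so the eigenspace has dimension 4 - 3 = 1: the geometric multiplicity is 1.

algebraic multiplicity 1, geometric multiplicity 1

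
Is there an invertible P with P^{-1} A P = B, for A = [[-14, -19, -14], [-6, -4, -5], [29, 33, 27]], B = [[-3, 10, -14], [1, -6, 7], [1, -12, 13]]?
trace(A) = 9 but trace(B) = 4. The trace is a similarity invariant, so A and B are not similar.

No.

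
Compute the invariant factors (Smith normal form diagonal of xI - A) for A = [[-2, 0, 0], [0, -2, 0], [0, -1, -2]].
The Jordan structure of A has elementary divisors (x + 2)^2, (x + 2). Arranging the block sizes at each eigenvalue in decreasing order and taking row products gives the invariant factors.

Invariant factors (smallest first, each dividing the next): x + 2, (x + 2)^2.

Check: the last factor (x + 2)^2 is the minimal polynomial, and the product (x + 2)^3 is the characteristic polynomial.

x + 2, (x + 2)^2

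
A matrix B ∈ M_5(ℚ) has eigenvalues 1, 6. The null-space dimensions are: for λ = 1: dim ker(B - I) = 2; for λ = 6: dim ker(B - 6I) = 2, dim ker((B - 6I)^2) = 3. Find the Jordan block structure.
Jordan blocks: (1, 1), (1, 1), (6, 2), (6, 1)

λ = 1: successive nullity increments [2] count blocks of size ≥ k; block sizes are [1, 1].
λ = 6: successive nullity increments [2, 1] count blocks of size ≥ k; block sizes are [2, 1].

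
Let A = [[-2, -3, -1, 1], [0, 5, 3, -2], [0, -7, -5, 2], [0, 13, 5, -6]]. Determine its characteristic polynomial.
χ_A(x) = (x + 2)^4

xI - A = [[x + 2, 3, 1, -1], [0, x - 5, -3, 2], [0, 7, x + 5, -2], [0, -13, -5, x + 6]].

Expanding det(xI - A) along the first row:
det(xI - A) = + (x + 2)·det([[x - 5, -3, 2], [7, x + 5, -2], [-13, -5, x + 6]]) - (3)·det([[0, -3, 2], [0, x + 5, -2], [0, -5, x + 6]]) + (1)·det([[0, x - 5, 2], [0, 7, -2], [0, -13, x + 6]]) - (-1)·det([[0, x - 5, -3], [0, 7, x + 5], [0, -13, -5]]).

Evaluating gives χ_A(x) = x^4 + 8x^3 + 24x^2 + 32x + 16 = (x + 2)^4.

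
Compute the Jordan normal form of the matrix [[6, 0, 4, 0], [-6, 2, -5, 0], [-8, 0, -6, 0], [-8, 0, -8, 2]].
J = [[-2, 0, 0, 0], [0, 2, 1, 0], [0, 0, 2, 0], [0, 0, 0, 2]]

The characteristic polynomial is det(xI - A) = (x - 2)^3(x + 2), so the eigenvalues are -2 (algebraic multiplicity 1), 2 (algebraic multiplicity 3).

For λ = -2: algebraic multiplicity 1 gives one 1×1 block.

For λ = 2: rank(A - 2I) = 2, rank((A - 2I)^2) = 1. The eigenspace has dimension 4 - 2 = 2, so there are 2 Jordan blocks; the rank sequence gives block sizes [2, 1].

Assembling the blocks gives the Jordan form J above.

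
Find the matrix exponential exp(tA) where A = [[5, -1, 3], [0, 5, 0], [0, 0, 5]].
A has Jordan form J = [[5, 1, 0], [0, 5, 0], [0, 0, 5]] with A = PJP^{-1}, so e^{tA} = P e^{tJ} P^{-1}.

For a Jordan block J_k(λ), e^{tJ_k(λ)} = e^{λt} · (I + tN + t^2 N^2/2! + ... + t^{k-1} N^{k-1}/(k-1)!) where N is the nilpotent superdiagonal part.

Assembling the blocks and conjugating back gives the entries of e^{tA} as shown above.

e^{tA} = [[e^{5*t}, -t*e^{5*t}, 3*t*e^{5*t}], [0, e^{5*t}, 0], [0, 0, e^{5*t}]]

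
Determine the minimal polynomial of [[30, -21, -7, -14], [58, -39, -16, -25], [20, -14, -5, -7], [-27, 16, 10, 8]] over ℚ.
The characteristic polynomial factors as (x - 2)^2(x + 5)^2. The minimal polynomial is ∏(x - λ)^{k_λ} where k_λ is the size of the largest Jordan block at λ.

For λ = -5: rank(A + 5I) = 3, and the largest Jordan block has size 2 (the smallest k with rank((A + 5I)^k) = rank((A + 5I)^(k+1))).
For λ = 2: rank(A - 2I) = 3, and the largest Jordan block has size 2 (the smallest k with rank((A - 2I)^k) = rank((A - 2I)^(k+1))).

So m_A(x) = (x - 2)^2(x + 5)^2.

m_A(x) = (x - 2)^2(x + 5)^2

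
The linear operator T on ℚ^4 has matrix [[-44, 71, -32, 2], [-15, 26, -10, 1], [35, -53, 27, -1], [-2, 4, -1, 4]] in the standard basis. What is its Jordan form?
The characteristic polynomial is det(xI - A) = (x - 4)^3(x - 1), so the eigenvalues are 1 (algebraic multiplicity 1), 4 (algebraic multiplicity 3).

For λ = 1: algebraic multiplicity 1 gives one 1×1 block.

For λ = 4: rank(A - 4I) = 3, rank((A - 4I)^2) = 2, rank((A - 4I)^3) = 1. The eigenspace has dimension 4 - 3 = 1, so there is 1 Jordan block; the rank sequence gives block sizes [3].

Assembling the blocks gives the Jordan form J above.

J = [[1, 0, 0, 0], [0, 4, 1, 0], [0, 0, 4, 1], [0, 0, 0, 4]]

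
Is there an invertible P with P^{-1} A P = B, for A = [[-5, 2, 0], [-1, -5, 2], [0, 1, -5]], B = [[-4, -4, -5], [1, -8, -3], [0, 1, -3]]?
Two matrices over a field are similar if and only if they have the same invariant factors.

Both A and B have characteristic polynomial (x + 5)^3 and minimal polynomial (x + 5)^3. Computing further, both have invariant factors (x + 5)^3. Hence A and B are similar.

Yes.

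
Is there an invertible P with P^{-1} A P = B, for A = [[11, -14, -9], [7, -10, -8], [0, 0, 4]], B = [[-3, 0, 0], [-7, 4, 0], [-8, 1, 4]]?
Yes.

Two matrices over a field are similar if and only if they have the same invariant factors.

Both A and B have characteristic polynomial (x - 4)^2(x + 3) and minimal polynomial (x - 4)^2(x + 3). Computing further, both have invariant factors (x - 4)^2(x + 3). Hence A and B are similar.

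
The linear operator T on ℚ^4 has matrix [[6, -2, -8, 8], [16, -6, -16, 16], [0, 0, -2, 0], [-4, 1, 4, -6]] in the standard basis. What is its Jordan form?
J = [[-2, 1, 0, 0], [0, -2, 0, 0], [0, 0, -2, 0], [0, 0, 0, -2]]

The characteristic polynomial is det(xI - A) = (x + 2)^4, so the eigenvalues are -2 (algebraic multiplicity 4).

For λ = -2: rank(A + 2I) = 1, rank((A + 2I)^2) = 0. The eigenspace has dimension 4 - 1 = 3, so there are 3 Jordan blocks; the rank sequence gives block sizes [2, 1, 1].

Assembling the blocks gives the Jordan form J above.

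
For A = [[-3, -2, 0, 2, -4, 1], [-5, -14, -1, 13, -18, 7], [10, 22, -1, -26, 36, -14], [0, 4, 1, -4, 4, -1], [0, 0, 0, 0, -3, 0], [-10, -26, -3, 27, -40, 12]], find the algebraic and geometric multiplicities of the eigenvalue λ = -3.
The characteristic polynomial is (x - 2)(x + 3)^5, so the factor x + 3 appears with exponent 5: the algebraic multiplicity is 5.

rank(A + 3I) = 3, so the eigenspace has dimension 6 - 3 = 3: the geometric multiplicity is 3.

Since 3 < 5, A is not diagonalizable.

algebraic multiplicity 5, geometric multiplicity 3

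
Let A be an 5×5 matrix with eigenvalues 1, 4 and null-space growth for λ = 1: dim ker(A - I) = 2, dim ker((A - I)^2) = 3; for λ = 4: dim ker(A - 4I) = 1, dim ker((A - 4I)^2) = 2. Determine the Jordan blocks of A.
Jordan blocks: (1, 2), (1, 1), (4, 2)

λ = 1: successive nullity increments [2, 1] count blocks of size ≥ k; block sizes are [2, 1].
λ = 4: successive nullity increments [1, 1] count blocks of size ≥ k; block sizes are [2].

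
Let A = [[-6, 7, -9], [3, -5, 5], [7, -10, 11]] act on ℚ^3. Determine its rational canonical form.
R = [[0, 0, -1], [1, 0, -1], [0, 1, 0]]

The invariant factors of A (the non-unit diagonal entries of the Smith normal form of xI - A over ℚ[x]) are x^3 + x + 1, each dividing the next. The characteristic polynomial is their product, x^3 + x + 1.

The rational canonical form is the block-diagonal matrix of companion matrices C(f_i):
R = [[0, 0, -1], [1, 0, -1], [0, 1, 0]].

Note the characteristic polynomial does not split into linear factors over ℚ, so A has no Jordan form over ℚ; the rational canonical form exists over any field.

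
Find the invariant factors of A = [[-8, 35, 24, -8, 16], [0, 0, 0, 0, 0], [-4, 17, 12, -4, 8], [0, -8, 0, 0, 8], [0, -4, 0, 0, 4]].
x(x - 4), x^2(x - 4)

The Jordan structure of A has elementary divisors x^2, x, (x - 4), (x - 4). Arranging the block sizes at each eigenvalue in decreasing order and taking row products gives the invariant factors.

Invariant factors (smallest first, each dividing the next): x(x - 4), x^2(x - 4).

Check: the last factor x^2(x - 4) is the minimal polynomial, and the product x^3(x - 4)^2 is the characteristic polynomial.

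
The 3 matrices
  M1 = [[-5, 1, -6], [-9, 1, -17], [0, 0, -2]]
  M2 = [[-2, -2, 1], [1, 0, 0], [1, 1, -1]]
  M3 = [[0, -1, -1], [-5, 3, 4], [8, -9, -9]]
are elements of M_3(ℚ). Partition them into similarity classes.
Characteristic polynomials: χ_{M1} = (x + 2)^3, χ_{M2} = (x + 1)^3, χ_{M3} = (x + 2)^3.

{M1, M3}: invariant factors (x + 2)^3.

{M2}: invariant factors (x + 1)^3.

Matrices are similar if and only if their invariant-factor lists agree; the partition into similarity classes is {M1, M3}, {M2}.

2 classes: {M1, M3}, {M2}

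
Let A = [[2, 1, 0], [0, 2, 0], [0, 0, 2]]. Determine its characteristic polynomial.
χ_A(x) = (x - 2)^3

xI - A = [[x - 2, -1, 0], [0, x - 2, 0], [0, 0, x - 2]].

Expanding det(xI - A) along the first row:
det(xI - A) = + (x - 2)·det([[x - 2, 0], [0, x - 2]]) - (-1)·det([[0, 0], [0, x - 2]]) + (0)·det([[0, x - 2], [0, 0]]).

Evaluating gives χ_A(x) = x^3 - 6x^2 + 12x - 8 = (x - 2)^3.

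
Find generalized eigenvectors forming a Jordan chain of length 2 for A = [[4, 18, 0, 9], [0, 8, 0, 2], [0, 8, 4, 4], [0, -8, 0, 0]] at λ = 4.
v_1 = [[-2, 0, -1, 1]]^T, v_2 = [[9, 2, 4, -4]]^T

We seek v_1 ∈ ker((A - 4I)^2) \ ker(A - 4I), then set v_{i+1} = (A - 4I) v_i.

One such chain is v_1 = [[-2, 0, -1, 1]]^T, v_2 = [[9, 2, 4, -4]]^T. Check: (A - 4I) v_2 = [[0, 0, 0, 0]]^T = 0.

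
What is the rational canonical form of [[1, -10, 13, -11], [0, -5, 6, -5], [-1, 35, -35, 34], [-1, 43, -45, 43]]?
The invariant factors of A (the non-unit diagonal entries of the Smith normal form of xI - A over ℚ[x]) are (x - 3)(x - 2)^2(x + 3), each dividing the next. The characteristic polynomial is their product, (x - 3)(x - 2)^2(x + 3).

The rational canonical form is the block-diagonal matrix of companion matrices C(f_i):
R = [[0, 0, 0, 36], [1, 0, 0, -36], [0, 1, 0, 5], [0, 0, 1, 4]].

R = [[0, 0, 0, 36], [1, 0, 0, -36], [0, 1, 0, 5], [0, 0, 1, 4]]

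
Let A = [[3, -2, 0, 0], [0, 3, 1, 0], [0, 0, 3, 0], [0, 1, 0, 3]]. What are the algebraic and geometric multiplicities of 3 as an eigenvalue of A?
The characteristic polynomial is (x - 3)^4, so the factor x - 3 appears with exponent 4: the algebraic multiplicity is 4.

rank(A - 3I) = 2, so the eigenspace has dimension 4 - 2 = 2: the geometric multiplicity is 2.

Since 2 < 4, A is not diagonalizable.

algebraic multiplicity 4, geometric multiplicity 2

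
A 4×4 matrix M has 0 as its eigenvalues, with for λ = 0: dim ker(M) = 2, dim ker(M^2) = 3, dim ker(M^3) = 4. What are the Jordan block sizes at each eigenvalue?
λ = 0: successive nullity increments [2, 1, 1] count blocks of size ≥ k; block sizes are [3, 1].

Jordan blocks: (0, 3), (0, 1)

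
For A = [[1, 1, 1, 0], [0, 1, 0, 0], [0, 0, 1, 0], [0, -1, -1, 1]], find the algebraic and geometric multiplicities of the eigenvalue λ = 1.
The characteristic polynomial is (x - 1)^4, so the factor x - 1 appears with exponent 4: the algebraic multiplicity is 4.

rank(A - I) = 1, so the eigenspace has dimension 4 - 1 = 3: the geometric multiplicity is 3.

Since 3 < 4, A is not diagonalizable.

algebraic multiplicity 4, geometric multiplicity 3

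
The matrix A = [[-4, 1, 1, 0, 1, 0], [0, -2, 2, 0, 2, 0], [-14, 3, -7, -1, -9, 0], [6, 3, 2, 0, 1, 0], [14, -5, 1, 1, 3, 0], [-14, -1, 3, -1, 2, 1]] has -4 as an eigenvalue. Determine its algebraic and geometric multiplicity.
algebraic multiplicity 3, geometric multiplicity 2

The characteristic polynomial is (x - 1)^3(x + 4)^3, so the factor x + 4 appears with exponent 3: the algebraic multiplicity is 3.

rank(A + 4I) = 4, so the eigenspace has dimension 6 - 4 = 2: the geometric multiplicity is 2.

Since 2 < 3, A is not diagonalizable.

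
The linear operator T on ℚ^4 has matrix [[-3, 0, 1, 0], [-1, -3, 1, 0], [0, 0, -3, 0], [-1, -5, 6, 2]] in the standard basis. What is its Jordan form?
J = [[-3, 1, 0, 0], [0, -3, 1, 0], [0, 0, -3, 0], [0, 0, 0, 2]]

The characteristic polynomial is det(xI - A) = (x - 2)(x + 3)^3, so the eigenvalues are -3 (algebraic multiplicity 3), 2 (algebraic multiplicity 1).

For λ = -3: rank(A + 3I) = 3, rank((A + 3I)^2) = 2, rank((A + 3I)^3) = 1. The eigenspace has dimension 4 - 3 = 1, so there is 1 Jordan block; the rank sequence gives block sizes [3].

For λ = 2: algebraic multiplicity 1 gives one 1×1 block.

Assembling the blocks gives the Jordan form J above.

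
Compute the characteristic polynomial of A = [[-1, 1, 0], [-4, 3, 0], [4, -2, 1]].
xI - A = [[x + 1, -1, 0], [4, x - 3, 0], [-4, 2, x - 1]].

Expanding det(xI - A) along the first row:
det(xI - A) = + (x + 1)·det([[x - 3, 0], [2, x - 1]]) - (-1)·det([[4, 0], [-4, x - 1]]) + (0)·det([[4, x - 3], [-4, 2]]).

Evaluating gives χ_A(x) = x^3 - 3x^2 + 3x - 1 = (x - 1)^3.

χ_A(x) = (x - 1)^3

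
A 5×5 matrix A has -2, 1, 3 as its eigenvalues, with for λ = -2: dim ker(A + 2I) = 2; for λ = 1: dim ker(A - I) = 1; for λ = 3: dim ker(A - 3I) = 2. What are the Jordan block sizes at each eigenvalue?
λ = -2: successive nullity increments [2] count blocks of size ≥ k; block sizes are [1, 1].
λ = 1: successive nullity increments [1] count blocks of size ≥ k; block sizes are [1].
λ = 3: successive nullity increments [2] count blocks of size ≥ k; block sizes are [1, 1].

Jordan blocks: (-2, 1), (-2, 1), (1, 1), (3, 1), (3, 1)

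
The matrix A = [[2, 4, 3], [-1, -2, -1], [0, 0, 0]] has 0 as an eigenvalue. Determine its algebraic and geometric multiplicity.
The characteristic polynomial is x^3, so the factor x appears with exponent 3: the algebraic multiplicity is 3.

rank(A) = 2, so the eigenspace has dimension 3 - 2 = 1: the geometric multiplicity is 1.

Since 1 < 3, A is not diagonalizable.

algebraic multiplicity 3, geometric multiplicity 1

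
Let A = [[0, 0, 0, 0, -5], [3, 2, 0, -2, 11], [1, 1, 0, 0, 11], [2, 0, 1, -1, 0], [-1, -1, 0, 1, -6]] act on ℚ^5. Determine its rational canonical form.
R = [[0, 0, 0, 0, -5], [1, 0, 0, 0, -1], [0, 1, 0, 0, 10], [0, 0, 1, 0, 2], [0, 0, 0, 1, -5]]

The invariant factors of A (the non-unit diagonal entries of the Smith normal form of xI - A over ℚ[x]) are (x - 1)^2(x + 1)^2(x + 5), each dividing the next. The characteristic polynomial is their product, (x - 1)^2(x + 1)^2(x + 5).

The rational canonical form is the block-diagonal matrix of companion matrices C(f_i):
R = [[0, 0, 0, 0, -5], [1, 0, 0, 0, -1], [0, 1, 0, 0, 10], [0, 0, 1, 0, 2], [0, 0, 0, 1, -5]].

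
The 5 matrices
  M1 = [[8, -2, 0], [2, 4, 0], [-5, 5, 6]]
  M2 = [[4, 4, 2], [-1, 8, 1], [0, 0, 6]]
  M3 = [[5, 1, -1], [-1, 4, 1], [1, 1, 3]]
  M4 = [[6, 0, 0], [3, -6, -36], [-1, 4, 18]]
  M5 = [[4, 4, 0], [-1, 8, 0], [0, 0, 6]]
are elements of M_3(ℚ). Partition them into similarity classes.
2 classes: {M1, M2, M4, M5}, {M3}

Characteristic polynomials: χ_{M1} = (x - 6)^3, χ_{M2} = (x - 6)^3, χ_{M3} = (x - 4)^3, χ_{M4} = (x - 6)^3, χ_{M5} = (x - 6)^3.

{M1, M2, M4, M5}: invariant factors x - 6, (x - 6)^2.

{M3}: invariant factors (x - 4)^3.

Matrices are similar if and only if their invariant-factor lists agree; the partition into similarity classes is {M1, M2, M4, M5}, {M3}.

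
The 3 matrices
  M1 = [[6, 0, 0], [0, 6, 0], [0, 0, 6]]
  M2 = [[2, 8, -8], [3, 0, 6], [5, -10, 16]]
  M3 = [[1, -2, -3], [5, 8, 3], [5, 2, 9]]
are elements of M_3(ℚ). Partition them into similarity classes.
2 classes: {M1}, {M2, M3}

Characteristic polynomials: χ_{M1} = (x - 6)^3, χ_{M2} = (x - 6)^3, χ_{M3} = (x - 6)^3.

{M1}: invariant factors x - 6, x - 6, x - 6.

{M2, M3}: invariant factors x - 6, (x - 6)^2.

Matrices are similar if and only if their invariant-factor lists agree; the partition into similarity classes is {M1}, {M2, M3}.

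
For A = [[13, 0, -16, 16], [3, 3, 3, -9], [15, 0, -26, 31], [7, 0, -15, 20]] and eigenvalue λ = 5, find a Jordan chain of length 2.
We seek v_1 ∈ ker((A - 5I)^2) \ ker(A - 5I), then set v_{i+1} = (A - 5I) v_i.

One such chain is v_1 = [[2, 0, 2, 1]]^T, v_2 = [[0, 3, -1, -1]]^T. Check: (A - 5I) v_2 = [[0, 0, 0, 0]]^T = 0.

v_1 = [[2, 0, 2, 1]]^T, v_2 = [[0, 3, -1, -1]]^T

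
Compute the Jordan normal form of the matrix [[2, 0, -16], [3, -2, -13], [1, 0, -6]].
The characteristic polynomial is det(xI - A) = (x + 2)^3, so the eigenvalues are -2 (algebraic multiplicity 3).

For λ = -2: rank(A + 2I) = 2, rank((A + 2I)^2) = 1, rank((A + 2I)^3) = 0. The eigenspace has dimension 3 - 2 = 1, so there is 1 Jordan block; the rank sequence gives block sizes [3].

Assembling the blocks gives the Jordan form J above.

J = [[-2, 1, 0], [0, -2, 1], [0, 0, -2]]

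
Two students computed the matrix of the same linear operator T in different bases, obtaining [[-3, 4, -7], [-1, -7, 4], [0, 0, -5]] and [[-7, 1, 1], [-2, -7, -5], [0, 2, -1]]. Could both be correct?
Two matrices over a field are similar if and only if they have the same invariant factors.

Both A and B have characteristic polynomial (x + 5)^3 and minimal polynomial (x + 5)^3. Computing further, both have invariant factors (x + 5)^3. Hence A and B are similar.

Yes.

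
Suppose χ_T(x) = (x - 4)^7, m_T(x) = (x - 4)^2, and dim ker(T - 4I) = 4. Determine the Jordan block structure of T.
Jordan blocks: (4, 2), (4, 2), (4, 2), (4, 1)

λ = 4: algebraic multiplicity 7 (exponent in χ_T), largest block size 2 (exponent in m_T), 4 blocks (geometric multiplicity). These force block sizes [2, 2, 2, 1].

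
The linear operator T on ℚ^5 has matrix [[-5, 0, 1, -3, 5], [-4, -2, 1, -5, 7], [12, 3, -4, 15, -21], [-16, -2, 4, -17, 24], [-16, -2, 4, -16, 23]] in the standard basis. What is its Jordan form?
J = [[-1, 1, 0, 0, 0], [0, -1, 1, 0, 0], [0, 0, -1, 0, 0], [0, 0, 0, -1, 0], [0, 0, 0, 0, -1]]

The characteristic polynomial is det(xI - A) = (x + 1)^5, so the eigenvalues are -1 (algebraic multiplicity 5).

For λ = -1: rank(A + I) = 2, rank((A + I)^2) = 1, rank((A + I)^3) = 0. The eigenspace has dimension 5 - 2 = 3, so there are 3 Jordan blocks; the rank sequence gives block sizes [3, 1, 1].

Assembling the blocks gives the Jordan form J above.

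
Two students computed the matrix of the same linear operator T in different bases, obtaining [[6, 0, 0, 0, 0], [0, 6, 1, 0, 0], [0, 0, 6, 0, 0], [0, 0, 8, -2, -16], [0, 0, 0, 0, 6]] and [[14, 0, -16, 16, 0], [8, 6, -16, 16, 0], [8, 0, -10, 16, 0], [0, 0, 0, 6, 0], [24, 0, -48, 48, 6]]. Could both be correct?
No.

Both have characteristic polynomial (x - 6)^4(x + 2), but the minimal polynomial of A is (x - 6)^2(x + 2) while the minimal polynomial of B is (x - 6)(x + 2). The minimal polynomial is a similarity invariant, so A and B are not similar.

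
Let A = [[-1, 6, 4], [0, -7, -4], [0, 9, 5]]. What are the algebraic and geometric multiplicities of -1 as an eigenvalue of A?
algebraic multiplicity 3, geometric multiplicity 2

The characteristic polynomial is (x + 1)^3, so the factor x + 1 appears with exponent 3: the algebraic multiplicity is 3.

rank(A + I) = 1, so the eigenspace has dimension 3 - 1 = 2: the geometric multiplicity is 2.

Since 2 < 3, A is not diagonalizable.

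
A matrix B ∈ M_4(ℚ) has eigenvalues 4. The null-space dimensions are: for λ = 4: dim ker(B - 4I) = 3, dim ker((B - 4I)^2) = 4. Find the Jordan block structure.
λ = 4: successive nullity increments [3, 1] count blocks of size ≥ k; block sizes are [2, 1, 1].

Jordan blocks: (4, 2), (4, 1), (4, 1)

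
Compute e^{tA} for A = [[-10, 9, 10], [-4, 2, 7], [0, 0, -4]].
e^{tA} = [[(1 - 6*t)*e^{-4*t}, 9*t*e^{-4*t}, t*(3*t + 20)*e^{-4*t}/2], [-4*t*e^{-4*t}, (6*t + 1)*e^{-4*t}, t*(t + 7)*e^{-4*t}], [0, 0, e^{-4*t}]]

A has Jordan form J = [[-4, 1, 0], [0, -4, 1], [0, 0, -4]] with A = PJP^{-1}, so e^{tA} = P e^{tJ} P^{-1}.

For a Jordan block J_k(λ), e^{tJ_k(λ)} = e^{λt} · (I + tN + t^2 N^2/2! + ... + t^{k-1} N^{k-1}/(k-1)!) where N is the nilpotent superdiagonal part.

Assembling the blocks and conjugating back gives the entries of e^{tA} as shown above.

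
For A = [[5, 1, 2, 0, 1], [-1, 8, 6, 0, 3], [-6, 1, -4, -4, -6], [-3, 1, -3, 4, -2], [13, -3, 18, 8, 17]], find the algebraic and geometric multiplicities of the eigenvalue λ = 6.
algebraic multiplicity 5, geometric multiplicity 2

The characteristic polynomial is (x - 6)^5, so the factor x - 6 appears with exponent 5: the algebraic multiplicity is 5.

rank(A - 6I) = 3, so the eigenspace has dimension 5 - 3 = 2: the geometric multiplicity is 2.

Since 2 < 5, A is not diagonalizable.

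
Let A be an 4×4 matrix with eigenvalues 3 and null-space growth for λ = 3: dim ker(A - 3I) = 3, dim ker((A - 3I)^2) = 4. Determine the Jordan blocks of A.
Jordan blocks: (3, 2), (3, 1), (3, 1)

λ = 3: successive nullity increments [3, 1] count blocks of size ≥ k; block sizes are [2, 1, 1].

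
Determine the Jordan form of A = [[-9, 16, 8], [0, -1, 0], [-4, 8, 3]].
J = [[-5, 0, 0], [0, -1, 0], [0, 0, -1]]

The characteristic polynomial is det(xI - A) = (x + 1)^2(x + 5), so the eigenvalues are -5 (algebraic multiplicity 1), -1 (algebraic multiplicity 2).

For λ = -5: algebraic multiplicity 1 gives one 1×1 block.

For λ = -1: rank(A + I) = 1. The eigenspace has dimension 3 - 1 = 2, so there are 2 Jordan blocks; the rank sequence gives block sizes [1, 1].

Assembling the blocks gives the Jordan form J above.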